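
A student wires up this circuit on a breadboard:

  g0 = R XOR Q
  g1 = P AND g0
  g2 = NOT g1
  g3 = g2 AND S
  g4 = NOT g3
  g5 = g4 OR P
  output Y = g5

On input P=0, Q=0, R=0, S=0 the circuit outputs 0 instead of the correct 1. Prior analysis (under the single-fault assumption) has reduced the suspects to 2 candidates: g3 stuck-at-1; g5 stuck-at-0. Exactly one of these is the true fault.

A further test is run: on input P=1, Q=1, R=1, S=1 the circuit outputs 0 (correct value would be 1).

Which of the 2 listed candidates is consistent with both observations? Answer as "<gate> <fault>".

g5 stuck-at-0

Evaluate each candidate on input P=1, Q=1, R=1, S=1:
  g3 stuck-at-1: g0=0, g1=0, g2=1, g3=1 [stuck-at-1], g4=0, g5=1 → 1 — eliminated
  g5 stuck-at-0: g0=0, g1=0, g2=1, g3=1, g4=0, g5=0 [stuck-at-0] → 0 — matches
Only g5 stuck-at-0 reproduces the observed 0.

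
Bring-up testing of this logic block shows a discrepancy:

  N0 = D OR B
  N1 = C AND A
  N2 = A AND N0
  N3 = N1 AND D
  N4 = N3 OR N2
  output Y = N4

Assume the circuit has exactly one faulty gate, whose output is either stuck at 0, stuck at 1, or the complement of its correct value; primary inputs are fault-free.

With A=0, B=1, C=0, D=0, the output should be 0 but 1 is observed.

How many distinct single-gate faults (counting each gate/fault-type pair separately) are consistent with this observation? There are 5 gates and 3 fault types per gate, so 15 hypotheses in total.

6

Fault-free: N0=1, N1=0, N2=0, N3=0, N4=0 → 0. Observed 1.
  N0: none of the 3 fault types match ✗
  N1: none of the 3 fault types match ✗
  N2: stuck-at-1, inverted output ✓; others ✗
  N3: stuck-at-1, inverted output ✓; others ✗
  N4: stuck-at-1, inverted output ✓; others ✗
Consistent faults: {N2 stuck-at-1, N2 inverted output, N3 stuck-at-1, N3 inverted output, N4 stuck-at-1, N4 inverted output} — 6 in all.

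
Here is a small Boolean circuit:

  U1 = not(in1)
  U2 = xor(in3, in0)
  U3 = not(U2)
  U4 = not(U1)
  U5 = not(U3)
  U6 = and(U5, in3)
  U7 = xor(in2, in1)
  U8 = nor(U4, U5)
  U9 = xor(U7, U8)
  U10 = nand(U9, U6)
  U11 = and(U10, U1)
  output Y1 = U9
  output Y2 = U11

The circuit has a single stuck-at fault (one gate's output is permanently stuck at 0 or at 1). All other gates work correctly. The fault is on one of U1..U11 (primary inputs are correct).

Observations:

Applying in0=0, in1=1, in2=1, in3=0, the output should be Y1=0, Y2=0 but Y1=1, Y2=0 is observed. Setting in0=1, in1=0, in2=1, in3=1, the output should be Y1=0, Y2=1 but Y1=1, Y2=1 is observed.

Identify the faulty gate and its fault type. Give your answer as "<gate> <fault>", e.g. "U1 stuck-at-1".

U9 stuck-at-1

Fault-free values for test 1 (in0=0, in1=1, in2=1, in3=0): U1=0, U2=0, U3=1, U4=1, U5=0, U6=0, U7=0, U8=0, U9=0, U10=1, U11=0, giving Y1=0, Y2=0. Observed Y1=1, Y2=0.
Test 1: faults giving observed Y1=1, Y2=0 are {U4 stuck-at-0, U7 stuck-at-1, U8 stuck-at-1, U9 stuck-at-1}.
Test 2 (in0=1, in1=0, in2=1, in3=1): fault-free U1=1, U2=0, U3=1, U4=0, U5=0, U6=0, U7=1, U8=1, U9=0, U10=1, U11=1 → Y1=0, Y2=1; observed Y1=1, Y2=1. Eliminates U4 stuck-at-0, U7 stuck-at-1, U8 stuck-at-1.
Only U9 stuck-at-1 is consistent with every test.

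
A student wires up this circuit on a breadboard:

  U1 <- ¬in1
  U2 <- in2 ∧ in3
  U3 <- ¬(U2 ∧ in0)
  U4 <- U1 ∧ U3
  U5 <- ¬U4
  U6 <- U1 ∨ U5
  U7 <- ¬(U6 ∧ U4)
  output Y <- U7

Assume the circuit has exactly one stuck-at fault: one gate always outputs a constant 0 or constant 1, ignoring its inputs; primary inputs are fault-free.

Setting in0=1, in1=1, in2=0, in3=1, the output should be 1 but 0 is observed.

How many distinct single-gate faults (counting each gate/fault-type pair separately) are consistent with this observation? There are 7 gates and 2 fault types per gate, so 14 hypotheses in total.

2

Fault-free: U1=0, U2=0, U3=1, U4=0, U5=1, U6=1, U7=1 → 1. Observed 0.
  U1 stuck-at-0: output 1 ✗
  U1 stuck-at-1: output 0 ✓
  U2 stuck-at-0: output 1 ✗
  U2 stuck-at-1: output 1 ✗
  U3 stuck-at-0: output 1 ✗
  U3 stuck-at-1: output 1 ✗
  U4 stuck-at-0: output 1 ✗
  U4 stuck-at-1: output 1 ✗
  U5 stuck-at-0: output 1 ✗
  U5 stuck-at-1: output 1 ✗
  U6 stuck-at-0: output 1 ✗
  U6 stuck-at-1: output 1 ✗
  U7 stuck-at-0: output 0 ✓
  U7 stuck-at-1: output 1 ✗
Consistent faults: {U1 stuck-at-1, U7 stuck-at-0} — 2 in all.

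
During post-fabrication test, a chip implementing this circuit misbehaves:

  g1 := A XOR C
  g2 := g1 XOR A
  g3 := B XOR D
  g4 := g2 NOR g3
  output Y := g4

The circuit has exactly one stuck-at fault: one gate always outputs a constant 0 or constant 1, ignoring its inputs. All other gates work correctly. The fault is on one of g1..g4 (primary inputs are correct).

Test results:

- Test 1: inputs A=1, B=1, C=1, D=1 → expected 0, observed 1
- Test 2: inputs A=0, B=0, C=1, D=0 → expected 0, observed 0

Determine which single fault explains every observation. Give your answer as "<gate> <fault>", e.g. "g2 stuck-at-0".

g1 stuck-at-1

Fault-free values for test 1 (A=1, B=1, C=1, D=1): g1=0, g2=1, g3=0, g4=0, giving Y=0. Observed 1.
Test 1: faults giving observed 1 are {g1 stuck-at-1, g2 stuck-at-0, g4 stuck-at-1}.
Test 2 (A=0, B=0, C=1, D=0): fault-free g1=1, g2=1, g3=0, g4=0 → 0; observed 0. Eliminates g2 stuck-at-0, g4 stuck-at-1.
Only g1 stuck-at-1 is consistent with every test.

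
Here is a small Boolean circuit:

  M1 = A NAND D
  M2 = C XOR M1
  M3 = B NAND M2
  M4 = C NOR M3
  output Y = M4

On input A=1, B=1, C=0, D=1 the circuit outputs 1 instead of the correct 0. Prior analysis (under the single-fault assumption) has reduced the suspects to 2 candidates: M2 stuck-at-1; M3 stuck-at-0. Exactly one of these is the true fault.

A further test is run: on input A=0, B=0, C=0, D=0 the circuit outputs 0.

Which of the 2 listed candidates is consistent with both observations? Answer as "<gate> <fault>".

Evaluate each candidate on input A=0, B=0, C=0, D=0:
  M2 stuck-at-1: M1=1, M2=1 [stuck-at-1], M3=1, M4=0 → 0 — matches
  M3 stuck-at-0: M1=1, M2=1, M3=0 [stuck-at-0], M4=1 → 1 — eliminated
Only M2 stuck-at-1 reproduces the observed 0.

M2 stuck-at-1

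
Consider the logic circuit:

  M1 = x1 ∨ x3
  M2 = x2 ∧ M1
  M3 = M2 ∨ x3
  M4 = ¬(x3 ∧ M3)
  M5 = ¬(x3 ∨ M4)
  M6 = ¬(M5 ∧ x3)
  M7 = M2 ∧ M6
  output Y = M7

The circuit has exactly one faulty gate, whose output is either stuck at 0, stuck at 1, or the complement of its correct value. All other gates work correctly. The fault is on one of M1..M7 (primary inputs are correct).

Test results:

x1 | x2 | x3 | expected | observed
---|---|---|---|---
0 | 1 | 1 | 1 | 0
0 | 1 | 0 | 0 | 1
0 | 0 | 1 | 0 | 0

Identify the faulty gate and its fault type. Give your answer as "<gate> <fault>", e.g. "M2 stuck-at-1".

Fault-free values for test 1 (x1=0, x2=1, x3=1): M1=1, M2=1, M3=1, M4=0, M5=0, M6=1, M7=1, giving Y=1. Observed 0.
Test 1: faults giving observed 0 are {M1 stuck-at-0, M1 inverted output, M2 stuck-at-0, M2 inverted output, M5 stuck-at-1, M5 inverted output, M6 stuck-at-0, M6 inverted output, M7 stuck-at-0, M7 inverted output}.
Test 2 (x1=0, x2=1, x3=0): fault-free M1=0, M2=0, M3=0, M4=1, M5=0, M6=1, M7=0 → 0; observed 1. Eliminates M1 stuck-at-0, M2 stuck-at-0, M5 stuck-at-1, M5 inverted output, M6 stuck-at-0, M6 inverted output, M7 stuck-at-0.
Test 3 (x1=0, x2=0, x3=1): fault-free M1=1, M2=0, M3=1, M4=0, M5=0, M6=1, M7=0 → 0; observed 0. Eliminates M2 inverted output, M7 inverted output.
Only M1 inverted output is consistent with every test.

M1 inverted output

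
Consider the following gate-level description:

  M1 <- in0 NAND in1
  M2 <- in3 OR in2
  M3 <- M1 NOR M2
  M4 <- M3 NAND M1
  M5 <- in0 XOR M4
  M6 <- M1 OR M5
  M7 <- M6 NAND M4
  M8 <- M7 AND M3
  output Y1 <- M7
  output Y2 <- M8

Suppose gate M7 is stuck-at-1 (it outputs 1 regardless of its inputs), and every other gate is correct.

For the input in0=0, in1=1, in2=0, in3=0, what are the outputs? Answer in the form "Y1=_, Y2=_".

Y1=1, Y2=0

Propagate with M7 forced: M1=1, M2=0, M3=0, M4=1, M5=1, M6=1, M7=1 [stuck-at-1], M8=0.
So the outputs are Y1=1, Y2=0. (Without the fault they would be Y1=0, Y2=0.)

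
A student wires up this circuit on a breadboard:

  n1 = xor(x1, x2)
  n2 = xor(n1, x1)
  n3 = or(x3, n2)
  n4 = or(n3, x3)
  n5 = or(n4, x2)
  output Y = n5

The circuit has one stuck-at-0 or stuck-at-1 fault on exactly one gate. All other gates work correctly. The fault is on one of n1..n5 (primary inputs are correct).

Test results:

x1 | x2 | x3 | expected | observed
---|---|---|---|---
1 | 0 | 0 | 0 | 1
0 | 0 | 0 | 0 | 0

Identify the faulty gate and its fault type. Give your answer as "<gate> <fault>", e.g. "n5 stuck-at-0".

n1 stuck-at-0

Fault-free values for test 1 (x1=1, x2=0, x3=0): n1=1, n2=0, n3=0, n4=0, n5=0, giving Y=0. Observed 1.
Test 1: faults giving observed 1 are {n1 stuck-at-0, n2 stuck-at-1, n3 stuck-at-1, n4 stuck-at-1, n5 stuck-at-1}.
Test 2 (x1=0, x2=0, x3=0): fault-free n1=0, n2=0, n3=0, n4=0, n5=0 → 0; observed 0. Eliminates n2 stuck-at-1, n3 stuck-at-1, n4 stuck-at-1, n5 stuck-at-1.
Only n1 stuck-at-0 is consistent with every test.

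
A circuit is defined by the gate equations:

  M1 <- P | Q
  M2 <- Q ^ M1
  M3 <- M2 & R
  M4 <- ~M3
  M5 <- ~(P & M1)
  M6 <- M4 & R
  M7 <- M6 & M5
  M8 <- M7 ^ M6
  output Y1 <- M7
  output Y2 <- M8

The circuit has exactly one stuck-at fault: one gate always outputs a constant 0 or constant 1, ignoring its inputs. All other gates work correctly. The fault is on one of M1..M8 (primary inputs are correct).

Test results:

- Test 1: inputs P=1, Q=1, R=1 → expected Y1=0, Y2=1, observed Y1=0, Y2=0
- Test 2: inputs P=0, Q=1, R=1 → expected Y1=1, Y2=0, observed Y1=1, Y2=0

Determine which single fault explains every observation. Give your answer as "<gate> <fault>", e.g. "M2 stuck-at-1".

M8 stuck-at-0

Fault-free values for test 1 (P=1, Q=1, R=1): M1=1, M2=0, M3=0, M4=1, M5=0, M6=1, M7=0, M8=1, giving Y1=0, Y2=1. Observed Y1=0, Y2=0.
Test 1: faults giving observed Y1=0, Y2=0 are {M1 stuck-at-0, M2 stuck-at-1, M3 stuck-at-1, M4 stuck-at-0, M6 stuck-at-0, M8 stuck-at-0}.
Test 2 (P=0, Q=1, R=1): fault-free M1=1, M2=0, M3=0, M4=1, M5=1, M6=1, M7=1, M8=0 → Y1=1, Y2=0; observed Y1=1, Y2=0. Eliminates M1 stuck-at-0, M2 stuck-at-1, M3 stuck-at-1, M4 stuck-at-0, M6 stuck-at-0.
Only M8 stuck-at-0 is consistent with every test.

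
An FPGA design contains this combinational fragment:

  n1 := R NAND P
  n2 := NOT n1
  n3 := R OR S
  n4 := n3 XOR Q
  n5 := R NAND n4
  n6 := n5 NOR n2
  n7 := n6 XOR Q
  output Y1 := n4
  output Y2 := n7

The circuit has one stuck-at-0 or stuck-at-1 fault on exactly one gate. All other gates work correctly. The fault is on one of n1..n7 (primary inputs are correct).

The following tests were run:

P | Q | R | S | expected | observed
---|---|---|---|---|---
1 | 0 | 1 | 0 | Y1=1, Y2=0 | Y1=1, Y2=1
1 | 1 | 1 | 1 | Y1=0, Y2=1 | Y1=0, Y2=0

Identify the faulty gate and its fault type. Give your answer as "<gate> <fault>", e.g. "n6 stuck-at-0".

n6 stuck-at-1

Fault-free values for test 1 (P=1, Q=0, R=1, S=0): n1=0, n2=1, n3=1, n4=1, n5=0, n6=0, n7=0, giving Y1=1, Y2=0. Observed Y1=1, Y2=1.
Test 1: faults giving observed Y1=1, Y2=1 are {n1 stuck-at-1, n2 stuck-at-0, n6 stuck-at-1, n7 stuck-at-1}.
Test 2 (P=1, Q=1, R=1, S=1): fault-free n1=0, n2=1, n3=1, n4=0, n5=1, n6=0, n7=1 → Y1=0, Y2=1; observed Y1=0, Y2=0. Eliminates n1 stuck-at-1, n2 stuck-at-0, n7 stuck-at-1.
Only n6 stuck-at-1 is consistent with every test.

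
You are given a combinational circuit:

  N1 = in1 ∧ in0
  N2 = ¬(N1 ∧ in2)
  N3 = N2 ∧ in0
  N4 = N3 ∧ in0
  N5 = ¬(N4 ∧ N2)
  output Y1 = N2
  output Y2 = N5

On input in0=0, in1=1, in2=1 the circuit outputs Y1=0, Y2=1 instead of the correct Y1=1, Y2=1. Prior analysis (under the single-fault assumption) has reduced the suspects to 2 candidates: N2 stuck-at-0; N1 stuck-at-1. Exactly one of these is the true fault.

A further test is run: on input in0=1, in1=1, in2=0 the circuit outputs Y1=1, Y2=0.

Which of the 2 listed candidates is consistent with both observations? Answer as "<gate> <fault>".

N1 stuck-at-1

Evaluate each candidate on input in0=1, in1=1, in2=0:
  N2 stuck-at-0: N1=1, N2=0 [stuck-at-0], N3=0, N4=0, N5=1 → Y1=0, Y2=1 — eliminated
  N1 stuck-at-1: N1=1 [stuck-at-1], N2=1, N3=1, N4=1, N5=0 → Y1=1, Y2=0 — matches
Only N1 stuck-at-1 reproduces the observed Y1=1, Y2=0.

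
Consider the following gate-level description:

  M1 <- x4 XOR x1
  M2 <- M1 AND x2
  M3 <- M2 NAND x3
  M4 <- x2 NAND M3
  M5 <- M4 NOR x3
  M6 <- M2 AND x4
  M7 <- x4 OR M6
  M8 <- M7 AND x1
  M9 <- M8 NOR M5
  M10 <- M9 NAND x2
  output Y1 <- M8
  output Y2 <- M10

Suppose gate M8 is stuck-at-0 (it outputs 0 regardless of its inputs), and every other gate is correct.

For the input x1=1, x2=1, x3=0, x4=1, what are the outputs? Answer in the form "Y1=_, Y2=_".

Y1=0, Y2=1

Propagate with M8 forced: M1=0, M2=0, M3=1, M4=0, M5=1, M6=0, M7=1, M8=0 [stuck-at-0], M9=0, M10=1.
So the outputs are Y1=0, Y2=1. (Without the fault they would be Y1=1, Y2=1.)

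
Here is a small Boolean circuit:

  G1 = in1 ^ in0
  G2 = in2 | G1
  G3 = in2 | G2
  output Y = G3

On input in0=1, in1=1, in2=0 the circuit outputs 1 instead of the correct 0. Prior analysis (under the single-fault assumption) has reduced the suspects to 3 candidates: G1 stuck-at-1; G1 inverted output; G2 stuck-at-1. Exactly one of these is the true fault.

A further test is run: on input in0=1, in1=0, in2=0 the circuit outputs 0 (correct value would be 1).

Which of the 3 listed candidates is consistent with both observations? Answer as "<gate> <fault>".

Evaluate each candidate on input in0=1, in1=0, in2=0:
  G1 stuck-at-1: G1=1 [stuck-at-1], G2=1, G3=1 → 1 — eliminated
  G1 inverted output: G1=0 [inverted output], G2=0, G3=0 → 0 — matches
  G2 stuck-at-1: G1=1, G2=1 [stuck-at-1], G3=1 → 1 — eliminated
Only G1 inverted output reproduces the observed 0.

G1 inverted output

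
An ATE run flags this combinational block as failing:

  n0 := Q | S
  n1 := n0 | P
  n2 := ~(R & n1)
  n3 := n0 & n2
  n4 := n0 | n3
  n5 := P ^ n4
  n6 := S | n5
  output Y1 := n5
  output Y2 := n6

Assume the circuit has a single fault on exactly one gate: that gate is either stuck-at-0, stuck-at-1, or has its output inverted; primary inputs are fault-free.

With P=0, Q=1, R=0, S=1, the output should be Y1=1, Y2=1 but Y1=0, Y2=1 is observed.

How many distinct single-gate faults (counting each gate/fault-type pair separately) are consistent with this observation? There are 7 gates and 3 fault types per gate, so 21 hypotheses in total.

6

Fault-free: n0=1, n1=1, n2=1, n3=1, n4=1, n5=1, n6=1 → Y1=1, Y2=1. Observed Y1=0, Y2=1.
  n0: stuck-at-0, inverted output ✓; others ✗
  n1: none of the 3 fault types match ✗
  n2: none of the 3 fault types match ✗
  n3: none of the 3 fault types match ✗
  n4: stuck-at-0, inverted output ✓; others ✗
  n5: stuck-at-0, inverted output ✓; others ✗
  n6: none of the 3 fault types match ✗
Consistent faults: {n0 stuck-at-0, n0 inverted output, n4 stuck-at-0, n4 inverted output, n5 stuck-at-0, n5 inverted output} — 6 in all.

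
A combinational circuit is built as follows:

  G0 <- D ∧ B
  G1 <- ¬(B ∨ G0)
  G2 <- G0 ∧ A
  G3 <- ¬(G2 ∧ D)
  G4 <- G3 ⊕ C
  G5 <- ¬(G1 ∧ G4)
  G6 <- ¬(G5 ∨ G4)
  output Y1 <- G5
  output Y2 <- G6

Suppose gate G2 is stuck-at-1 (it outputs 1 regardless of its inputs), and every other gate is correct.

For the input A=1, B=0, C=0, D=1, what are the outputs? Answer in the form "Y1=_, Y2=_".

Propagate with G2 forced: G0=0, G1=1, G2=1 [stuck-at-1], G3=0, G4=0, G5=1, G6=0.
So the outputs are Y1=1, Y2=0. (Without the fault they would be Y1=0, Y2=0.)

Y1=1, Y2=0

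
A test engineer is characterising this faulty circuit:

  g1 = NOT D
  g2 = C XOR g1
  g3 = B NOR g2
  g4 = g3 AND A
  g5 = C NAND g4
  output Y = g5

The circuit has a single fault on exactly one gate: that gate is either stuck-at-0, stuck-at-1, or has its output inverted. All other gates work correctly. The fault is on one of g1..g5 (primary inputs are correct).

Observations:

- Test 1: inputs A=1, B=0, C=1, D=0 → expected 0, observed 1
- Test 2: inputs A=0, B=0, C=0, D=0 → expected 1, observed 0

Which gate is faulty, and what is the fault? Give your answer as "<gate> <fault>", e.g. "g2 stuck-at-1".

g5 inverted output

Fault-free values for test 1 (A=1, B=0, C=1, D=0): g1=1, g2=0, g3=1, g4=1, g5=0, giving Y=0. Observed 1.
Test 1: faults giving observed 1 are {g1 stuck-at-0, g1 inverted output, g2 stuck-at-1, g2 inverted output, g3 stuck-at-0, g3 inverted output, g4 stuck-at-0, g4 inverted output, g5 stuck-at-1, g5 inverted output}.
Test 2 (A=0, B=0, C=0, D=0): fault-free g1=1, g2=1, g3=0, g4=0, g5=1 → 1; observed 0. Eliminates g1 stuck-at-0, g1 inverted output, g2 stuck-at-1, g2 inverted output, g3 stuck-at-0, g3 inverted output, g4 stuck-at-0, g4 inverted output, g5 stuck-at-1.
Only g5 inverted output is consistent with every test.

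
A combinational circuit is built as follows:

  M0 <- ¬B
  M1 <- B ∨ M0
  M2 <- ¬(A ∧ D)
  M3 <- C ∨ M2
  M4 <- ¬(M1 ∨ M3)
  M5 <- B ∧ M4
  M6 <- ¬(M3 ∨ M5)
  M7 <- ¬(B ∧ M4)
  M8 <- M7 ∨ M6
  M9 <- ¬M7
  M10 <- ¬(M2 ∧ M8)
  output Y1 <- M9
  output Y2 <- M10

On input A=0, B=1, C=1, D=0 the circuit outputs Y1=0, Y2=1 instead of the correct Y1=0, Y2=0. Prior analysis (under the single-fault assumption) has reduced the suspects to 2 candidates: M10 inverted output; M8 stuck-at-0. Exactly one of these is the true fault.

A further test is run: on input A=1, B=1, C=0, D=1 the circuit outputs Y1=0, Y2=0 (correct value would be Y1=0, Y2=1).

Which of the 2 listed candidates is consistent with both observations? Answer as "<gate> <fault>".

M10 inverted output

Evaluate each candidate on input A=1, B=1, C=0, D=1:
  M10 inverted output: M0=0, M1=1, M2=0, M3=0, M4=0, M5=0, M6=1, M7=1, M8=1, M9=0, M10=0 [inverted output] → Y1=0, Y2=0 — matches
  M8 stuck-at-0: M0=0, M1=1, M2=0, M3=0, M4=0, M5=0, M6=1, M7=1, M8=0 [stuck-at-0], M9=0, M10=1 → Y1=0, Y2=1 — eliminated
Only M10 inverted output reproduces the observed Y1=0, Y2=0.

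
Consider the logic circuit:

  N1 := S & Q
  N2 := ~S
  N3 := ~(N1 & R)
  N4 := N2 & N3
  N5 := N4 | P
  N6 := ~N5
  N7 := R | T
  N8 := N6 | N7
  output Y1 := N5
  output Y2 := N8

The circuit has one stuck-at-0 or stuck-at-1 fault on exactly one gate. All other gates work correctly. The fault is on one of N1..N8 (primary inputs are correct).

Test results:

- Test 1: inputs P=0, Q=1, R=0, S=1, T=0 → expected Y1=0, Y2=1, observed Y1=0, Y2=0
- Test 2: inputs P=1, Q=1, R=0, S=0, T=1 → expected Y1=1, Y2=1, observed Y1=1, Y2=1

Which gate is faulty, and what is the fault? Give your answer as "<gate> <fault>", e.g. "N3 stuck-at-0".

Fault-free values for test 1 (P=0, Q=1, R=0, S=1, T=0): N1=1, N2=0, N3=1, N4=0, N5=0, N6=1, N7=0, N8=1, giving Y1=0, Y2=1. Observed Y1=0, Y2=0.
Test 1: faults giving observed Y1=0, Y2=0 are {N6 stuck-at-0, N8 stuck-at-0}.
Test 2 (P=1, Q=1, R=0, S=0, T=1): fault-free N1=0, N2=1, N3=1, N4=1, N5=1, N6=0, N7=1, N8=1 → Y1=1, Y2=1; observed Y1=1, Y2=1. Eliminates N8 stuck-at-0.
Only N6 stuck-at-0 is consistent with every test.

N6 stuck-at-0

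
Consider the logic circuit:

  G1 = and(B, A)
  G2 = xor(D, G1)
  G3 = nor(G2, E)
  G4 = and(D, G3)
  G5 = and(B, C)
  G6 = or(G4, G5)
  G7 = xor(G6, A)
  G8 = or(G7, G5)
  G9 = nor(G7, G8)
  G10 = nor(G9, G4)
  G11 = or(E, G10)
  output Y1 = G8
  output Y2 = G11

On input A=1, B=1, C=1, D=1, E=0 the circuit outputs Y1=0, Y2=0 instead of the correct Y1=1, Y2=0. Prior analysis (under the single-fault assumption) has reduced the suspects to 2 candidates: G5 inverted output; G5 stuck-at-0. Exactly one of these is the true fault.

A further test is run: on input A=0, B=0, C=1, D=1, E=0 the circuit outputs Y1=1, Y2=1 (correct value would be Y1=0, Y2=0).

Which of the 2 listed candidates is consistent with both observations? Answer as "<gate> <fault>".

G5 inverted output

Evaluate each candidate on input A=0, B=0, C=1, D=1, E=0:
  G5 inverted output: G1=0, G2=1, G3=0, G4=0, G5=1 [inverted output], G6=1, G7=1, G8=1, G9=0, G10=1, G11=1 → Y1=1, Y2=1 — matches
  G5 stuck-at-0: G1=0, G2=1, G3=0, G4=0, G5=0 [stuck-at-0], G6=0, G7=0, G8=0, G9=1, G10=0, G11=0 → Y1=0, Y2=0 — eliminated
Only G5 inverted output reproduces the observed Y1=1, Y2=1.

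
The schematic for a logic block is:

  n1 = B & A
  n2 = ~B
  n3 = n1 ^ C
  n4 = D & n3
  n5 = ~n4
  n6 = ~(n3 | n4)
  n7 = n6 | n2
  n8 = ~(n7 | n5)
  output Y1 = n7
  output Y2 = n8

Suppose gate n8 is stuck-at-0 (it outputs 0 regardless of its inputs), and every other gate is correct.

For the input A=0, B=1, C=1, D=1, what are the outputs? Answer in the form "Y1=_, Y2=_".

Propagate with n8 forced: n1=0, n2=0, n3=1, n4=1, n5=0, n6=0, n7=0, n8=0 [stuck-at-0].
So the outputs are Y1=0, Y2=0. (Without the fault they would be Y1=0, Y2=1.)

Y1=0, Y2=0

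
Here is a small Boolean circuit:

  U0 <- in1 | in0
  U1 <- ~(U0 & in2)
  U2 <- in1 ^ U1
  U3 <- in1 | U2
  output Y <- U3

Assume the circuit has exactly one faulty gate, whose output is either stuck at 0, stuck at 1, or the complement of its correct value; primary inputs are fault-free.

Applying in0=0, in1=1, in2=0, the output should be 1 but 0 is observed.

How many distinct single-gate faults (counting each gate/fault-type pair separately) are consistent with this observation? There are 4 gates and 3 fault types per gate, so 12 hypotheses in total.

Fault-free: U0=1, U1=1, U2=0, U3=1 → 1. Observed 0.
  U0 stuck-at-0: output 1 ✗
  U0 stuck-at-1: output 1 ✗
  U0 inverted output: output 1 ✗
  U1 stuck-at-0: output 1 ✗
  U1 stuck-at-1: output 1 ✗
  U1 inverted output: output 1 ✗
  U2 stuck-at-0: output 1 ✗
  U2 stuck-at-1: output 1 ✗
  U2 inverted output: output 1 ✗
  U3 stuck-at-0: output 0 ✓
  U3 stuck-at-1: output 1 ✗
  U3 inverted output: output 0 ✓
Consistent faults: {U3 stuck-at-0, U3 inverted output} — 2 in all.

2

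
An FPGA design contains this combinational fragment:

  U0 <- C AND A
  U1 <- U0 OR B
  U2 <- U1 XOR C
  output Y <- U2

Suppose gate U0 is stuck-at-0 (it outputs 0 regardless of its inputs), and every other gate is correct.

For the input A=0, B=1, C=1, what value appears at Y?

Propagate with U0 forced: U0=0 [stuck-at-0], U1=1, U2=0.
So Y = 0. (Same as the fault-free value — the fault is masked on this input.)

0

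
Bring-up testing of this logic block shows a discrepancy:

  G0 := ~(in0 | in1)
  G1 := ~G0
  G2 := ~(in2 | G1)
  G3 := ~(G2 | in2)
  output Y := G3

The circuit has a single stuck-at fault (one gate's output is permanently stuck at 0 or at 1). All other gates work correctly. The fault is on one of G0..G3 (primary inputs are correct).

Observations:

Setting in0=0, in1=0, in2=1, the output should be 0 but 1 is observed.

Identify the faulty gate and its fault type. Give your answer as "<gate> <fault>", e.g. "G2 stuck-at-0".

G3 stuck-at-1

Fault-free values for test 1 (in0=0, in1=0, in2=1): G0=1, G1=0, G2=0, G3=0, giving Y=0. Observed 1.
Test 1: faults giving observed 1 are {G3 stuck-at-1}.
Only G3 stuck-at-1 is consistent with every test.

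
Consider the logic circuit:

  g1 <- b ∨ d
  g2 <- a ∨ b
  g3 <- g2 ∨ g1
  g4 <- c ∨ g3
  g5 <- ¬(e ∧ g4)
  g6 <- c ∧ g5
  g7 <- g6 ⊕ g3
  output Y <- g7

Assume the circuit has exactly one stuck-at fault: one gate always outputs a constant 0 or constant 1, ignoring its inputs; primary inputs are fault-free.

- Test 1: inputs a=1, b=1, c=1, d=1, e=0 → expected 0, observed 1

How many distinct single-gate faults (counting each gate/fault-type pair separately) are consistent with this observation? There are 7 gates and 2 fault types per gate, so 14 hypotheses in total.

Fault-free: g1=1, g2=1, g3=1, g4=1, g5=1, g6=1, g7=0 → 0. Observed 1.
  g1 stuck-at-0: output 0 ✗
  g1 stuck-at-1: output 0 ✗
  g2 stuck-at-0: output 0 ✗
  g2 stuck-at-1: output 0 ✗
  g3 stuck-at-0: output 1 ✓
  g3 stuck-at-1: output 0 ✗
  g4 stuck-at-0: output 0 ✗
  g4 stuck-at-1: output 0 ✗
  g5 stuck-at-0: output 1 ✓
  g5 stuck-at-1: output 0 ✗
  g6 stuck-at-0: output 1 ✓
  g6 stuck-at-1: output 0 ✗
  g7 stuck-at-0: output 0 ✗
  g7 stuck-at-1: output 1 ✓
Consistent faults: {g3 stuck-at-0, g5 stuck-at-0, g6 stuck-at-0, g7 stuck-at-1} — 4 in all.

4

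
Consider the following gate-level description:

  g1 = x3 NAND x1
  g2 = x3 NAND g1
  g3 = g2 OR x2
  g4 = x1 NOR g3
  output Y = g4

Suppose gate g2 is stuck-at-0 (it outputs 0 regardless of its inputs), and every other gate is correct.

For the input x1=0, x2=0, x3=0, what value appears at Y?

1

Propagate with g2 forced: g1=1, g2=0 [stuck-at-0], g3=0, g4=1.
So Y = 1. (Without the fault it would be 0.)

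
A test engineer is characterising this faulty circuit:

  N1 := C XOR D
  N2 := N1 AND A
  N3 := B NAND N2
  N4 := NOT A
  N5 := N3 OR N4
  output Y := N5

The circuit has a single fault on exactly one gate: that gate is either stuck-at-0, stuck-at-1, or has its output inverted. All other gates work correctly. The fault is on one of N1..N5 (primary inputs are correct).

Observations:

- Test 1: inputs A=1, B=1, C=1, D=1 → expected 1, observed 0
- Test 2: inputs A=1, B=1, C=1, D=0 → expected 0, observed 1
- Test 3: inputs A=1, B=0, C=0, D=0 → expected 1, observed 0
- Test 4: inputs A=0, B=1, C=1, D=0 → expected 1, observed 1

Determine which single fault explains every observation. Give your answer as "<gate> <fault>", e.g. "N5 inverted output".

Fault-free values for test 1 (A=1, B=1, C=1, D=1): N1=0, N2=0, N3=1, N4=0, N5=1, giving Y=1. Observed 0.
Test 1: faults giving observed 0 are {N1 stuck-at-1, N1 inverted output, N2 stuck-at-1, N2 inverted output, N3 stuck-at-0, N3 inverted output, N5 stuck-at-0, N5 inverted output}.
Test 2 (A=1, B=1, C=1, D=0): fault-free N1=1, N2=1, N3=0, N4=0, N5=0 → 0; observed 1. Eliminates N1 stuck-at-1, N2 stuck-at-1, N3 stuck-at-0, N5 stuck-at-0.
Test 3 (A=1, B=0, C=0, D=0): fault-free N1=0, N2=0, N3=1, N4=0, N5=1 → 1; observed 0. Eliminates N1 inverted output, N2 inverted output.
Test 4 (A=0, B=1, C=1, D=0): fault-free N1=1, N2=0, N3=1, N4=1, N5=1 → 1; observed 1. Eliminates N5 inverted output.
Only N3 inverted output is consistent with every test.

N3 inverted output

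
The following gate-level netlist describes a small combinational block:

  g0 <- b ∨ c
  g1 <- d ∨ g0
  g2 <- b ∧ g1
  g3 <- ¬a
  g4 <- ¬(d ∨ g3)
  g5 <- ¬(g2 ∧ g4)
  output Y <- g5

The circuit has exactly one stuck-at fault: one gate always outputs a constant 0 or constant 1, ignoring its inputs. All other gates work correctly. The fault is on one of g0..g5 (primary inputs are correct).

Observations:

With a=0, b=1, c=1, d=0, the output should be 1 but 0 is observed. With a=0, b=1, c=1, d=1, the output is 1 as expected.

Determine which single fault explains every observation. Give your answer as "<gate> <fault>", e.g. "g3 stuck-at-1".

Fault-free values for test 1 (a=0, b=1, c=1, d=0): g0=1, g1=1, g2=1, g3=1, g4=0, g5=1, giving Y=1. Observed 0.
Test 1: faults giving observed 0 are {g3 stuck-at-0, g4 stuck-at-1, g5 stuck-at-0}.
Test 2 (a=0, b=1, c=1, d=1): fault-free g0=1, g1=1, g2=1, g3=1, g4=0, g5=1 → 1; observed 1. Eliminates g4 stuck-at-1, g5 stuck-at-0.
Only g3 stuck-at-0 is consistent with every test.

g3 stuck-at-0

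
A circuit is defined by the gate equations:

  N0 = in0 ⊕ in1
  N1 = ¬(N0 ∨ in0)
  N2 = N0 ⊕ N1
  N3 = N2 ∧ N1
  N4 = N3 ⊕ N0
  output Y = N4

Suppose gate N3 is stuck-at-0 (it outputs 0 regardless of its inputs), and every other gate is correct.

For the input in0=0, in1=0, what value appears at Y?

Propagate with N3 forced: N0=0, N1=1, N2=1, N3=0 [stuck-at-0], N4=0.
So Y = 0. (Without the fault it would be 1.)

0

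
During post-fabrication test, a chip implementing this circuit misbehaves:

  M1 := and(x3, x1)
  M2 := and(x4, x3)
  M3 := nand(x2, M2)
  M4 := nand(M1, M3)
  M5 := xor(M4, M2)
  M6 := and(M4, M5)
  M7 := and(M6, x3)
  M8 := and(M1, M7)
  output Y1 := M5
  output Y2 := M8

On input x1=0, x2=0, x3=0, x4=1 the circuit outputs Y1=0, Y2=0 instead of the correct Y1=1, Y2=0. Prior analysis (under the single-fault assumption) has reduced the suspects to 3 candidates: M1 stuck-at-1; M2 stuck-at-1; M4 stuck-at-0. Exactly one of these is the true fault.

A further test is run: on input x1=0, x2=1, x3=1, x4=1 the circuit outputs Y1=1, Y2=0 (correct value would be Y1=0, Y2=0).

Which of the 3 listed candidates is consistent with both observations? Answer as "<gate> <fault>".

M4 stuck-at-0

Evaluate each candidate on input x1=0, x2=1, x3=1, x4=1:
  M1 stuck-at-1: M1=1 [stuck-at-1], M2=1, M3=0, M4=1, M5=0, M6=0, M7=0, M8=0 → Y1=0, Y2=0 — eliminated
  M2 stuck-at-1: M1=0, M2=1 [stuck-at-1], M3=0, M4=1, M5=0, M6=0, M7=0, M8=0 → Y1=0, Y2=0 — eliminated
  M4 stuck-at-0: M1=0, M2=1, M3=0, M4=0 [stuck-at-0], M5=1, M6=0, M7=0, M8=0 → Y1=1, Y2=0 — matches
Only M4 stuck-at-0 reproduces the observed Y1=1, Y2=0.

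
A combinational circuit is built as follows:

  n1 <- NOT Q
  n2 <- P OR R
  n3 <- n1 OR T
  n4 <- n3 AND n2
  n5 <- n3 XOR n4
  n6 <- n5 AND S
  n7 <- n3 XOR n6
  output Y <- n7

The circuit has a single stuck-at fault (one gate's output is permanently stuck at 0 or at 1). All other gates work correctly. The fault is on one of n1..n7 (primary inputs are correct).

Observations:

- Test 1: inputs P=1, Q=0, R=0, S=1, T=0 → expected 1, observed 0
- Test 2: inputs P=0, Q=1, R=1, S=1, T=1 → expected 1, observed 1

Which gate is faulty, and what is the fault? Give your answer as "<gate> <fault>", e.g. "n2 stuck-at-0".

n1 stuck-at-0

Fault-free values for test 1 (P=1, Q=0, R=0, S=1, T=0): n1=1, n2=1, n3=1, n4=1, n5=0, n6=0, n7=1, giving Y=1. Observed 0.
Test 1: faults giving observed 0 are {n1 stuck-at-0, n2 stuck-at-0, n3 stuck-at-0, n4 stuck-at-0, n5 stuck-at-1, n6 stuck-at-1, n7 stuck-at-0}.
Test 2 (P=0, Q=1, R=1, S=1, T=1): fault-free n1=0, n2=1, n3=1, n4=1, n5=0, n6=0, n7=1 → 1; observed 1. Eliminates n2 stuck-at-0, n3 stuck-at-0, n4 stuck-at-0, n5 stuck-at-1, n6 stuck-at-1, n7 stuck-at-0.
Only n1 stuck-at-0 is consistent with every test.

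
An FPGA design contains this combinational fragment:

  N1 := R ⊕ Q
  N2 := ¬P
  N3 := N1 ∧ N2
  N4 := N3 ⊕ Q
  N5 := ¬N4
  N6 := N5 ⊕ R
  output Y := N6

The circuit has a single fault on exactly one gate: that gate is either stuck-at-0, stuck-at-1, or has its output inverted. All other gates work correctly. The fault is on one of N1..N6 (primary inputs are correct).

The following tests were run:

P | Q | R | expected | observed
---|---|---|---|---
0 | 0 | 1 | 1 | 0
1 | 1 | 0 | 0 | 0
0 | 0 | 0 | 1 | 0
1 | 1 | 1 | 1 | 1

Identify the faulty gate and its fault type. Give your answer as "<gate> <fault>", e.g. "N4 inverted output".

Fault-free values for test 1 (P=0, Q=0, R=1): N1=1, N2=1, N3=1, N4=1, N5=0, N6=1, giving Y=1. Observed 0.
Test 1: faults giving observed 0 are {N1 stuck-at-0, N1 inverted output, N2 stuck-at-0, N2 inverted output, N3 stuck-at-0, N3 inverted output, N4 stuck-at-0, N4 inverted output, N5 stuck-at-1, N5 inverted output, N6 stuck-at-0, N6 inverted output}.
Test 2 (P=1, Q=1, R=0): fault-free N1=1, N2=0, N3=0, N4=1, N5=0, N6=0 → 0; observed 0. Eliminates N2 inverted output, N3 inverted output, N4 stuck-at-0, N4 inverted output, N5 stuck-at-1, N5 inverted output, N6 inverted output.
Test 3 (P=0, Q=0, R=0): fault-free N1=0, N2=1, N3=0, N4=0, N5=1, N6=1 → 1; observed 0. Eliminates N1 stuck-at-0, N2 stuck-at-0, N3 stuck-at-0.
Test 4 (P=1, Q=1, R=1): fault-free N1=0, N2=0, N3=0, N4=1, N5=0, N6=1 → 1; observed 1. Eliminates N6 stuck-at-0.
Only N1 inverted output is consistent with every test.

N1 inverted output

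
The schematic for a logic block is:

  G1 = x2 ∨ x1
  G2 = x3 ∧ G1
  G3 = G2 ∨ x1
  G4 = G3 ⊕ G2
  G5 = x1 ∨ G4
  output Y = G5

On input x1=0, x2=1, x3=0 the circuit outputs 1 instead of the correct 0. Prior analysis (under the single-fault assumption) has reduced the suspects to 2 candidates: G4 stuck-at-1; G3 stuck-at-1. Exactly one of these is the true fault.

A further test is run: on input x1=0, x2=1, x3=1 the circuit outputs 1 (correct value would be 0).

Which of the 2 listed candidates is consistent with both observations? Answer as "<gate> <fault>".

Evaluate each candidate on input x1=0, x2=1, x3=1:
  G4 stuck-at-1: G1=1, G2=1, G3=1, G4=1 [stuck-at-1], G5=1 → 1 — matches
  G3 stuck-at-1: G1=1, G2=1, G3=1 [stuck-at-1], G4=0, G5=0 → 0 — eliminated
Only G4 stuck-at-1 reproduces the observed 1.

G4 stuck-at-1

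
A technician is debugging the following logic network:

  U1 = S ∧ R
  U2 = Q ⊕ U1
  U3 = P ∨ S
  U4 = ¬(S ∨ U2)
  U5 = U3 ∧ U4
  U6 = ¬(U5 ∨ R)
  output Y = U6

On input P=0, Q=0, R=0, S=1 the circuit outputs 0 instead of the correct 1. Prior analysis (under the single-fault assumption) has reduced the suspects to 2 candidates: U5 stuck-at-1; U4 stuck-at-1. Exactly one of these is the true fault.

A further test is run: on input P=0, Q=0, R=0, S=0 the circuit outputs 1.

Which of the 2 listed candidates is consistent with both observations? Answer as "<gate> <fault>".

Evaluate each candidate on input P=0, Q=0, R=0, S=0:
  U5 stuck-at-1: U1=0, U2=0, U3=0, U4=1, U5=1 [stuck-at-1], U6=0 → 0 — eliminated
  U4 stuck-at-1: U1=0, U2=0, U3=0, U4=1 [stuck-at-1], U5=0, U6=1 → 1 — matches
Only U4 stuck-at-1 reproduces the observed 1.

U4 stuck-at-1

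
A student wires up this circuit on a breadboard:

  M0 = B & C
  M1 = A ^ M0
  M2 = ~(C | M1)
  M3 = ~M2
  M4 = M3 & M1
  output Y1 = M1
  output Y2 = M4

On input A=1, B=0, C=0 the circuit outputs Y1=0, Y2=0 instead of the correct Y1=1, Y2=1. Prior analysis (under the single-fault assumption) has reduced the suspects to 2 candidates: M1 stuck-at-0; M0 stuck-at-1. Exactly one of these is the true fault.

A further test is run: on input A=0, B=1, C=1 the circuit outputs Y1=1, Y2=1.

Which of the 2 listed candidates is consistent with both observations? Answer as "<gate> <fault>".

Evaluate each candidate on input A=0, B=1, C=1:
  M1 stuck-at-0: M0=1, M1=0 [stuck-at-0], M2=0, M3=1, M4=0 → Y1=0, Y2=0 — eliminated
  M0 stuck-at-1: M0=1 [stuck-at-1], M1=1, M2=0, M3=1, M4=1 → Y1=1, Y2=1 — matches
Only M0 stuck-at-1 reproduces the observed Y1=1, Y2=1.

M0 stuck-at-1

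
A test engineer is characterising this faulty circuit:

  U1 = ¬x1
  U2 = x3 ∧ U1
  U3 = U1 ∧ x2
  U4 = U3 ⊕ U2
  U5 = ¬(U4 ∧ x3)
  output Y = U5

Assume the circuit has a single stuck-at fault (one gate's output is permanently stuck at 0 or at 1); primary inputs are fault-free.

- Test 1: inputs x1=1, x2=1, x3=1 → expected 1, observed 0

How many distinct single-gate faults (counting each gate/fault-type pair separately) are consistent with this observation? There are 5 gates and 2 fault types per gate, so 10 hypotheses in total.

Fault-free: U1=0, U2=0, U3=0, U4=0, U5=1 → 1. Observed 0.
  U1 stuck-at-0: output 1 ✗
  U1 stuck-at-1: output 1 ✗
  U2 stuck-at-0: output 1 ✗
  U2 stuck-at-1: output 0 ✓
  U3 stuck-at-0: output 1 ✗
  U3 stuck-at-1: output 0 ✓
  U4 stuck-at-0: output 1 ✗
  U4 stuck-at-1: output 0 ✓
  U5 stuck-at-0: output 0 ✓
  U5 stuck-at-1: output 1 ✗
Consistent faults: {U2 stuck-at-1, U3 stuck-at-1, U4 stuck-at-1, U5 stuck-at-0} — 4 in all.

4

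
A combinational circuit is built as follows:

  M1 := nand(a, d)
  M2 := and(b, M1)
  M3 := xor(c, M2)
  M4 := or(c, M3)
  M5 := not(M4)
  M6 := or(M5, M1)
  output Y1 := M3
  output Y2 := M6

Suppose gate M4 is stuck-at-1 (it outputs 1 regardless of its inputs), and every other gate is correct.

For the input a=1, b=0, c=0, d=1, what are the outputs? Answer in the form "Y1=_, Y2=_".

Propagate with M4 forced: M1=0, M2=0, M3=0, M4=1 [stuck-at-1], M5=0, M6=0.
So the outputs are Y1=0, Y2=0. (Without the fault they would be Y1=0, Y2=1.)

Y1=0, Y2=0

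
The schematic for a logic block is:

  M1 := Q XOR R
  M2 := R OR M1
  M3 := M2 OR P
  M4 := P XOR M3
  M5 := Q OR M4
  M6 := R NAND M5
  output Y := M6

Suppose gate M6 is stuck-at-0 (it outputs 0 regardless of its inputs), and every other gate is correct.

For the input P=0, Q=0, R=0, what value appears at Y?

Propagate with M6 forced: M1=0, M2=0, M3=0, M4=0, M5=0, M6=0 [stuck-at-0].
So Y = 0. (Without the fault it would be 1.)

0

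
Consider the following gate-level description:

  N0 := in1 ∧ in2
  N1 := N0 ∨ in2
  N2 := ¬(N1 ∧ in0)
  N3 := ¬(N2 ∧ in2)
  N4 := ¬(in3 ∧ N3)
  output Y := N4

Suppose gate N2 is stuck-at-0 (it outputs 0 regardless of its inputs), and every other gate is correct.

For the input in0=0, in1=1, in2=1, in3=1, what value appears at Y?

0

Propagate with N2 forced: N0=1, N1=1, N2=0 [stuck-at-0], N3=1, N4=0.
So Y = 0. (Without the fault it would be 1.)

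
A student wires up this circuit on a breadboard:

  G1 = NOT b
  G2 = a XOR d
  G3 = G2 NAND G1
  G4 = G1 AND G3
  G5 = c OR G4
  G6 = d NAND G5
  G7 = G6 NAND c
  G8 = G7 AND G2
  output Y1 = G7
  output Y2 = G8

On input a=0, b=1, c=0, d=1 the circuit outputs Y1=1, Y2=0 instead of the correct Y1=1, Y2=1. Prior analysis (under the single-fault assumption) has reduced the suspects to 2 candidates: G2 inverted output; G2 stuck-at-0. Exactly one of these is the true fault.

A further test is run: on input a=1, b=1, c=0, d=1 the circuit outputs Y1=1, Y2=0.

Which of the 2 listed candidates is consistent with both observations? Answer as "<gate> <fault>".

G2 stuck-at-0

Evaluate each candidate on input a=1, b=1, c=0, d=1:
  G2 inverted output: G1=0, G2=1 [inverted output], G3=1, G4=0, G5=0, G6=1, G7=1, G8=1 → Y1=1, Y2=1 — eliminated
  G2 stuck-at-0: G1=0, G2=0 [stuck-at-0], G3=1, G4=0, G5=0, G6=1, G7=1, G8=0 → Y1=1, Y2=0 — matches
Only G2 stuck-at-0 reproduces the observed Y1=1, Y2=0.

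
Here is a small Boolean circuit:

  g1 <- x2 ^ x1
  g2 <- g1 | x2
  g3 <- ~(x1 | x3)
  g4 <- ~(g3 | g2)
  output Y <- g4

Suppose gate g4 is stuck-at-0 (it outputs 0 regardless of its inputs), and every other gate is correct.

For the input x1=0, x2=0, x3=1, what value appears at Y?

Propagate with g4 forced: g1=0, g2=0, g3=0, g4=0 [stuck-at-0].
So Y = 0. (Without the fault it would be 1.)

0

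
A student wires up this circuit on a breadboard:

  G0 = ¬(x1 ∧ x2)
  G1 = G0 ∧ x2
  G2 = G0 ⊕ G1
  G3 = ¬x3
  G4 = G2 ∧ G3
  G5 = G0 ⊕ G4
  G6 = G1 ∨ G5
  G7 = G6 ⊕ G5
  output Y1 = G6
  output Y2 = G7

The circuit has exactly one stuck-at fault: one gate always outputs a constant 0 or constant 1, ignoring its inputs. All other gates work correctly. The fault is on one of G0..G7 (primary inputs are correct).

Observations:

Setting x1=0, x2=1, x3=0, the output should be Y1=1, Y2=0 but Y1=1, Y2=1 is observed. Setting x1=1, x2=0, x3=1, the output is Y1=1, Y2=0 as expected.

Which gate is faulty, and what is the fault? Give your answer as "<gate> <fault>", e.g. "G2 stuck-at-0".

Fault-free values for test 1 (x1=0, x2=1, x3=0): G0=1, G1=1, G2=0, G3=1, G4=0, G5=1, G6=1, G7=0, giving Y1=1, Y2=0. Observed Y1=1, Y2=1.
Test 1: faults giving observed Y1=1, Y2=1 are {G2 stuck-at-1, G4 stuck-at-1, G5 stuck-at-0, G7 stuck-at-1}.
Test 2 (x1=1, x2=0, x3=1): fault-free G0=1, G1=0, G2=1, G3=0, G4=0, G5=1, G6=1, G7=0 → Y1=1, Y2=0; observed Y1=1, Y2=0. Eliminates G4 stuck-at-1, G5 stuck-at-0, G7 stuck-at-1.
Only G2 stuck-at-1 is consistent with every test.

G2 stuck-at-1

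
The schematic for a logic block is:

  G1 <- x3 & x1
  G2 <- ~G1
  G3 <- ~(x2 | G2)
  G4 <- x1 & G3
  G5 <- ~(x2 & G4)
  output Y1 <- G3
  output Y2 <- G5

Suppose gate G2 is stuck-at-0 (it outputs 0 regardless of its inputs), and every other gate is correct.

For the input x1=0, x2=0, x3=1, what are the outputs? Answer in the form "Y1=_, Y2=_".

Y1=1, Y2=1

Propagate with G2 forced: G1=0, G2=0 [stuck-at-0], G3=1, G4=0, G5=1.
So the outputs are Y1=1, Y2=1. (Without the fault they would be Y1=0, Y2=1.)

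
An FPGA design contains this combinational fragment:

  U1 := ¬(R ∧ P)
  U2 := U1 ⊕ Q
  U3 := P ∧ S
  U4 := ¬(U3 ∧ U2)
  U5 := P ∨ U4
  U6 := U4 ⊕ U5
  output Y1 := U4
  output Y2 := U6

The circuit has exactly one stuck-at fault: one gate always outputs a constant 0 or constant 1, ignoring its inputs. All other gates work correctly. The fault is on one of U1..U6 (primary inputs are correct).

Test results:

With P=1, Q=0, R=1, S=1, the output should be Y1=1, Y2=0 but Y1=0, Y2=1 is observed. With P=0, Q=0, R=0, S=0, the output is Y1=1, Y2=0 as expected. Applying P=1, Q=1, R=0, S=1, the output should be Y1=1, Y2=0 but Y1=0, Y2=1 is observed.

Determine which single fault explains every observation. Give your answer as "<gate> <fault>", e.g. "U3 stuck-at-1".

Fault-free values for test 1 (P=1, Q=0, R=1, S=1): U1=0, U2=0, U3=1, U4=1, U5=1, U6=0, giving Y1=1, Y2=0. Observed Y1=0, Y2=1.
Test 1: faults giving observed Y1=0, Y2=1 are {U1 stuck-at-1, U2 stuck-at-1, U4 stuck-at-0}.
Test 2 (P=0, Q=0, R=0, S=0): fault-free U1=1, U2=1, U3=0, U4=1, U5=1, U6=0 → Y1=1, Y2=0; observed Y1=1, Y2=0. Eliminates U4 stuck-at-0.
Test 3 (P=1, Q=1, R=0, S=1): fault-free U1=1, U2=0, U3=1, U4=1, U5=1, U6=0 → Y1=1, Y2=0; observed Y1=0, Y2=1. Eliminates U1 stuck-at-1.
Only U2 stuck-at-1 is consistent with every test.

U2 stuck-at-1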